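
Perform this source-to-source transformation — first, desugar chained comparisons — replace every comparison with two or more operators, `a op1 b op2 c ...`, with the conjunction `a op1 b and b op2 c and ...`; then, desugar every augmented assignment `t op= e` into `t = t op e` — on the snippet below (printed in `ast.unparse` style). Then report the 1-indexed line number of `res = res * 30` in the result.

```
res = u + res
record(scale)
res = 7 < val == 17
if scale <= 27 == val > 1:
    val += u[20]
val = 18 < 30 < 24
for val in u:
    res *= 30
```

Transformed code:
res = u + res
record(scale)
res = 7 < val and val == 17
if scale <= 27 and 27 == val and (val > 1):
    val = val + u[20]
val = 18 < 30 and 30 < 24
for val in u:
    res = res * 30

8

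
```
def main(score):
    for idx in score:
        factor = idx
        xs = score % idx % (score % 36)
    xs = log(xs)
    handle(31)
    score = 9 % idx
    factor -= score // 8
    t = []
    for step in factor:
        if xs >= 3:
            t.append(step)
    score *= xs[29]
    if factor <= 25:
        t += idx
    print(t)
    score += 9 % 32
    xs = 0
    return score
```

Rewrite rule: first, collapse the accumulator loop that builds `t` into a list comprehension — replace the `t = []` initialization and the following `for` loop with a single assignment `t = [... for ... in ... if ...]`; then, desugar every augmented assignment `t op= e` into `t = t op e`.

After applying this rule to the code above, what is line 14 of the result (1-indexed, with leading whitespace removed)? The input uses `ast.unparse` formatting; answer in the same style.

score = score + 9 % 32

Transformed code:
def main(score):
    for idx in score:
        factor = idx
        xs = score % idx % (score % 36)
    xs = log(xs)
    handle(31)
    score = 9 % idx
    factor = factor - score // 8
    t = [step for step in factor if xs >= 3]
    score = score * xs[29]
    if factor <= 25:
        t = t + idx
    print(t)
    score = score + 9 % 32
    xs = 0
    return score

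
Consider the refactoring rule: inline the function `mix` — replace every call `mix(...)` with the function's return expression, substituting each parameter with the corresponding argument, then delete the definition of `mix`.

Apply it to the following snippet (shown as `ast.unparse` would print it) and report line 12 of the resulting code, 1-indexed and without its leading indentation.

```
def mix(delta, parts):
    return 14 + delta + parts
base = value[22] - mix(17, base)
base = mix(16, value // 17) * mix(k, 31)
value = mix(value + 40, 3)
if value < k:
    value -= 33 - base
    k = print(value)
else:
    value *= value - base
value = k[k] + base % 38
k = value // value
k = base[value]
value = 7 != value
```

Transformed code:
base = value[22] - (14 + 17 + base)
base = (14 + 16 + value // 17) * (14 + k + 31)
value = 14 + (value + 40) + 3
if value < k:
    value -= 33 - base
    k = print(value)
else:
    value *= value - base
value = k[k] + base % 38
k = value // value
k = base[value]
value = 7 != value

value = 7 != value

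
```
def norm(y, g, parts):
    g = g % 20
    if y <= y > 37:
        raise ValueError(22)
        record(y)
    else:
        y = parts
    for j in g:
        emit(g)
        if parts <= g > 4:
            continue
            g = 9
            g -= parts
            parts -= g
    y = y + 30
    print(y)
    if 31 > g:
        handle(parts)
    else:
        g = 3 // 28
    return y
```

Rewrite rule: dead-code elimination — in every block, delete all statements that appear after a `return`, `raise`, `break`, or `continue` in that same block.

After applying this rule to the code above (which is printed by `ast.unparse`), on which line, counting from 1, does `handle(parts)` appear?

Transformed code:
def norm(y, g, parts):
    g = g % 20
    if y <= y > 37:
        raise ValueError(22)
    else:
        y = parts
    for j in g:
        emit(g)
        if parts <= g > 4:
            continue
    y = y + 30
    print(y)
    if 31 > g:
        handle(parts)
    else:
        g = 3 // 28
    return y

14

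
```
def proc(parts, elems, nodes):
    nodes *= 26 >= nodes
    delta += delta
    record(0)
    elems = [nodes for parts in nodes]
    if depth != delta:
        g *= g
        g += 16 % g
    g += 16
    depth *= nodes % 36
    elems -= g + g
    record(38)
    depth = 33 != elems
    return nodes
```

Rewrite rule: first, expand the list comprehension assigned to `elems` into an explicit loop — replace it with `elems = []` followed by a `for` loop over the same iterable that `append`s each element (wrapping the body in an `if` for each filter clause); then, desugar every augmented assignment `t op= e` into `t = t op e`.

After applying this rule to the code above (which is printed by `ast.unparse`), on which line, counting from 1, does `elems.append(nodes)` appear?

Transformed code:
def proc(parts, elems, nodes):
    nodes = nodes * (26 >= nodes)
    delta = delta + delta
    record(0)
    elems = []
    for parts in nodes:
        elems.append(nodes)
    if depth != delta:
        g = g * g
        g = g + 16 % g
    g = g + 16
    depth = depth * (nodes % 36)
    elems = elems - (g + g)
    record(38)
    depth = 33 != elems
    return nodes

7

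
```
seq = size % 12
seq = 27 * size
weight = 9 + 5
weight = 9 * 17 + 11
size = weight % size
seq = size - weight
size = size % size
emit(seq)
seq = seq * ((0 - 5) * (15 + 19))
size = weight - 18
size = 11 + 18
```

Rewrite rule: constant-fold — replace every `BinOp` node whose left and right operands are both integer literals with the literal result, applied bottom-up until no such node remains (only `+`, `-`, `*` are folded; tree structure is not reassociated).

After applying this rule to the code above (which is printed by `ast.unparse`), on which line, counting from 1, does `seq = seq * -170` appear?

Transformed code:
seq = size % 12
seq = 27 * size
weight = 14
weight = 164
size = weight % size
seq = size - weight
size = size % size
emit(seq)
seq = seq * -170
size = weight - 18
size = 29

9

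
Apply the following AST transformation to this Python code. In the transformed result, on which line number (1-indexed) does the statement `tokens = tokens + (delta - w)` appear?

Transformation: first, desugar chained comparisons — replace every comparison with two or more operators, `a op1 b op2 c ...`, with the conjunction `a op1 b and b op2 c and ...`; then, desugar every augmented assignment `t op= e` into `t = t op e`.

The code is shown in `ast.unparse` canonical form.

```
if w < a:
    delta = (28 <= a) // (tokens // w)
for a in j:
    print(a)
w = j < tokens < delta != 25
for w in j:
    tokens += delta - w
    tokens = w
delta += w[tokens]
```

Transformed code:
if w < a:
    delta = (28 <= a) // (tokens // w)
for a in j:
    print(a)
w = j < tokens and tokens < delta and (delta != 25)
for w in j:
    tokens = tokens + (delta - w)
    tokens = w
delta = delta + w[tokens]

7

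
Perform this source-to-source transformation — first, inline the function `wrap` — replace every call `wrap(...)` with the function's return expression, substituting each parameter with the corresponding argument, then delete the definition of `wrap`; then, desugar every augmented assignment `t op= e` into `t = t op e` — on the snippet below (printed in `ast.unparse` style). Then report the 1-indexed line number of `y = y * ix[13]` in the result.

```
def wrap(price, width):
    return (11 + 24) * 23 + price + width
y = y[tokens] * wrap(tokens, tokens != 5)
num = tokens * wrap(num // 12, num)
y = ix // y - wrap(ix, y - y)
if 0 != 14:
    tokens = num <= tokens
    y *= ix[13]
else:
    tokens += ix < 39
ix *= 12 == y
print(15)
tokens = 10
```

6

Transformed code:
y = y[tokens] * ((11 + 24) * 23 + tokens + (tokens != 5))
num = tokens * ((11 + 24) * 23 + num // 12 + num)
y = ix // y - ((11 + 24) * 23 + ix + (y - y))
if 0 != 14:
    tokens = num <= tokens
    y = y * ix[13]
else:
    tokens = tokens + (ix < 39)
ix = ix * (12 == y)
print(15)
tokens = 10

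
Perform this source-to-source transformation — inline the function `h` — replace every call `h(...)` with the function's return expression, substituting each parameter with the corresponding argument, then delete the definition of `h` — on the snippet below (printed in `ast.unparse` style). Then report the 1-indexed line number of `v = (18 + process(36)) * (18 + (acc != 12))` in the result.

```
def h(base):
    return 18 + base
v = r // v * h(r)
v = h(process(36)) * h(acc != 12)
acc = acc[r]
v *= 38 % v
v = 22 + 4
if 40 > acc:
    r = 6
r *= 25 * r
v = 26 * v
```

Transformed code:
v = r // v * (18 + r)
v = (18 + process(36)) * (18 + (acc != 12))
acc = acc[r]
v *= 38 % v
v = 22 + 4
if 40 > acc:
    r = 6
r *= 25 * r
v = 26 * v

2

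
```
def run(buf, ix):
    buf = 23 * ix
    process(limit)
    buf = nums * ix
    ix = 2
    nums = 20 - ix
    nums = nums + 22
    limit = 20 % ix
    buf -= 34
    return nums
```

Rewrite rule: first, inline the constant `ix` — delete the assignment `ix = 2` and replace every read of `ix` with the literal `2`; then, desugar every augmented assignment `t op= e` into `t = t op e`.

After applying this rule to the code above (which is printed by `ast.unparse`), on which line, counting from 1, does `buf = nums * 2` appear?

4

Transformed code:
def run(buf, ix):
    buf = 23 * 2
    process(limit)
    buf = nums * 2
    nums = 20 - 2
    nums = nums + 22
    limit = 20 % 2
    buf = buf - 34
    return nums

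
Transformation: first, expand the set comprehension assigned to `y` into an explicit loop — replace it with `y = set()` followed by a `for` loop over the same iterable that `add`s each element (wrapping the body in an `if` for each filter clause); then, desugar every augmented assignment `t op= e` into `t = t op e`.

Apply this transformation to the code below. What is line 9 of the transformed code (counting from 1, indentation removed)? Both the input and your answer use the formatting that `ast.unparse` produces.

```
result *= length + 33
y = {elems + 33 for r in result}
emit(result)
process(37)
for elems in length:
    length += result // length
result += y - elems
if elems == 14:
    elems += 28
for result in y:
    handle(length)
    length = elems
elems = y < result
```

result = result + (y - elems)

Transformed code:
result = result * (length + 33)
y = set()
for r in result:
    y.add(elems + 33)
emit(result)
process(37)
for elems in length:
    length = length + result // length
result = result + (y - elems)
if elems == 14:
    elems = elems + 28
for result in y:
    handle(length)
    length = elems
elems = y < result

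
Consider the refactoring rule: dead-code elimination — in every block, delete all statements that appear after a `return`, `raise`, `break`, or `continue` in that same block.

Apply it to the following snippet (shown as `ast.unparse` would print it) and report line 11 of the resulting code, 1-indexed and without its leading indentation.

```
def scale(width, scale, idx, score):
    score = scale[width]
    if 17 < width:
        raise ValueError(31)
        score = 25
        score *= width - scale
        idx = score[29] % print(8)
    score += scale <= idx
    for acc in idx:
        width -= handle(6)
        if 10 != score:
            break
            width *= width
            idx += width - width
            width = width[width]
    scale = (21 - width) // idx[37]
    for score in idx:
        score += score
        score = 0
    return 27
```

for score in idx:

Transformed code:
def scale(width, scale, idx, score):
    score = scale[width]
    if 17 < width:
        raise ValueError(31)
    score += scale <= idx
    for acc in idx:
        width -= handle(6)
        if 10 != score:
            break
    scale = (21 - width) // idx[37]
    for score in idx:
        score += score
        score = 0
    return 27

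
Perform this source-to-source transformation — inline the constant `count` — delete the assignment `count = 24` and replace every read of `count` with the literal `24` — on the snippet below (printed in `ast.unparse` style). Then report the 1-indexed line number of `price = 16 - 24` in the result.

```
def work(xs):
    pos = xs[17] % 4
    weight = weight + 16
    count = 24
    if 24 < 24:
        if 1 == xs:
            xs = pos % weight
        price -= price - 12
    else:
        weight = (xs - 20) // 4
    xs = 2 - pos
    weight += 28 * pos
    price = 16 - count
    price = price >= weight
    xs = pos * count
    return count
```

Transformed code:
def work(xs):
    pos = xs[17] % 4
    weight = weight + 16
    if 24 < 24:
        if 1 == xs:
            xs = pos % weight
        price -= price - 12
    else:
        weight = (xs - 20) // 4
    xs = 2 - pos
    weight += 28 * pos
    price = 16 - 24
    price = price >= weight
    xs = pos * 24
    return 24

12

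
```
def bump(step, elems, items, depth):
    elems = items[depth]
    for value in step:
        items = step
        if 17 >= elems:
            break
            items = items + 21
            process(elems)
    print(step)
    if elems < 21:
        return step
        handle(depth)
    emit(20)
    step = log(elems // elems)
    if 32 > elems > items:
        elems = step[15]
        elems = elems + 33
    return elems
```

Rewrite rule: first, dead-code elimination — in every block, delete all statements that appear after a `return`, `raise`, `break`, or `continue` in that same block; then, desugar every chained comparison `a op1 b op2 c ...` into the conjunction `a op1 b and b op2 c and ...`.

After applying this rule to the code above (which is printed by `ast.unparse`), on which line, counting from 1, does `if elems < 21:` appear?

8

Transformed code:
def bump(step, elems, items, depth):
    elems = items[depth]
    for value in step:
        items = step
        if 17 >= elems:
            break
    print(step)
    if elems < 21:
        return step
    emit(20)
    step = log(elems // elems)
    if 32 > elems and elems > items:
        elems = step[15]
        elems = elems + 33
    return elems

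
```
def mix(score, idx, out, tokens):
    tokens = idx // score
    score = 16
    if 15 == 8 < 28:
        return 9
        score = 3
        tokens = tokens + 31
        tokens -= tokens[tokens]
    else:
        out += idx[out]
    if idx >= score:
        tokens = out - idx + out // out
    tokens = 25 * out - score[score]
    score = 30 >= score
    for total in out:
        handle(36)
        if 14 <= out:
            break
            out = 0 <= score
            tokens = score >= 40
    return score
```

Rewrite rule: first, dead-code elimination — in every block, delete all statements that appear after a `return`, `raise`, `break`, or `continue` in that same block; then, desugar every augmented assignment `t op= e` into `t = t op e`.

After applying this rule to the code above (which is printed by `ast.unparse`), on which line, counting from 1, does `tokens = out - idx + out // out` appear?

9

Transformed code:
def mix(score, idx, out, tokens):
    tokens = idx // score
    score = 16
    if 15 == 8 < 28:
        return 9
    else:
        out = out + idx[out]
    if idx >= score:
        tokens = out - idx + out // out
    tokens = 25 * out - score[score]
    score = 30 >= score
    for total in out:
        handle(36)
        if 14 <= out:
            break
    return score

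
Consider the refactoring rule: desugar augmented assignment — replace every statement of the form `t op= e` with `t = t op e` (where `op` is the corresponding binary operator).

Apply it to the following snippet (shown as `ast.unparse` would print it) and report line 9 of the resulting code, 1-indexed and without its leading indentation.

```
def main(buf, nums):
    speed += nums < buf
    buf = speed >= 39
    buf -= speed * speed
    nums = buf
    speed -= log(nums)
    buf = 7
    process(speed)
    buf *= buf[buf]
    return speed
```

Transformed code:
def main(buf, nums):
    speed = speed + (nums < buf)
    buf = speed >= 39
    buf = buf - speed * speed
    nums = buf
    speed = speed - log(nums)
    buf = 7
    process(speed)
    buf = buf * buf[buf]
    return speed

buf = buf * buf[buf]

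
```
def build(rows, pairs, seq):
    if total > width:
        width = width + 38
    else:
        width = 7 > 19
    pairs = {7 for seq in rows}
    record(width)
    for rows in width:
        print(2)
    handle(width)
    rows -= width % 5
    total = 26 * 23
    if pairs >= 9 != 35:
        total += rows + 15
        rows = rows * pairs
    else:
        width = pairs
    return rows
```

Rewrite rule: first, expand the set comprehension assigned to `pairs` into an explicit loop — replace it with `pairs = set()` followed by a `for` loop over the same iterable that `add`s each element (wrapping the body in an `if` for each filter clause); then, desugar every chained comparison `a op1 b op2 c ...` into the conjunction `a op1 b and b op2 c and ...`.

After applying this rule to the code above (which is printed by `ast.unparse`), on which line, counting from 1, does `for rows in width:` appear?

Transformed code:
def build(rows, pairs, seq):
    if total > width:
        width = width + 38
    else:
        width = 7 > 19
    pairs = set()
    for seq in rows:
        pairs.add(7)
    record(width)
    for rows in width:
        print(2)
    handle(width)
    rows -= width % 5
    total = 26 * 23
    if pairs >= 9 and 9 != 35:
        total += rows + 15
        rows = rows * pairs
    else:
        width = pairs
    return rows

10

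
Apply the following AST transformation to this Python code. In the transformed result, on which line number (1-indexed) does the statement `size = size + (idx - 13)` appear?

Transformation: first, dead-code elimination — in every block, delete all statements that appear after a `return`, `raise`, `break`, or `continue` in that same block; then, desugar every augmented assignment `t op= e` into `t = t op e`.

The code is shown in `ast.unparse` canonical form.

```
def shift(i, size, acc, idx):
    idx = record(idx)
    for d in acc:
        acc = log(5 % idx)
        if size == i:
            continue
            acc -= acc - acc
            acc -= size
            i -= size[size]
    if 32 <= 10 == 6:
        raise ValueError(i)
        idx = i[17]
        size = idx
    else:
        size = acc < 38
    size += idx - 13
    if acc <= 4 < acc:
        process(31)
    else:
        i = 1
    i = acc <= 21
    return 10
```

Transformed code:
def shift(i, size, acc, idx):
    idx = record(idx)
    for d in acc:
        acc = log(5 % idx)
        if size == i:
            continue
    if 32 <= 10 == 6:
        raise ValueError(i)
    else:
        size = acc < 38
    size = size + (idx - 13)
    if acc <= 4 < acc:
        process(31)
    else:
        i = 1
    i = acc <= 21
    return 10

11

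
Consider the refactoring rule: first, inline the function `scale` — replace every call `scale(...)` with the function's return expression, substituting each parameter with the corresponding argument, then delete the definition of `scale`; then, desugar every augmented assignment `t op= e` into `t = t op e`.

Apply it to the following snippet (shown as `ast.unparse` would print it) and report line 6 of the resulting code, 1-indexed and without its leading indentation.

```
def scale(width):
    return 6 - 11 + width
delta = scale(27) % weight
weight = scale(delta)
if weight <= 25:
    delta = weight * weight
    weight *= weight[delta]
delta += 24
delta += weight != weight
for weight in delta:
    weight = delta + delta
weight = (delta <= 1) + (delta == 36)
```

delta = delta + 24

Transformed code:
delta = (6 - 11 + 27) % weight
weight = 6 - 11 + delta
if weight <= 25:
    delta = weight * weight
    weight = weight * weight[delta]
delta = delta + 24
delta = delta + (weight != weight)
for weight in delta:
    weight = delta + delta
weight = (delta <= 1) + (delta == 36)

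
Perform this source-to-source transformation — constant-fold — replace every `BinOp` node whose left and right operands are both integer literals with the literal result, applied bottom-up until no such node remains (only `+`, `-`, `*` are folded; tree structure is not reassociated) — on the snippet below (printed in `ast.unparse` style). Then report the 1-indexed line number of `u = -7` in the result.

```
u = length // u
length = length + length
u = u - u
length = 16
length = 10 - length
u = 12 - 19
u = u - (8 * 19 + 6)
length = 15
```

Transformed code:
u = length // u
length = length + length
u = u - u
length = 16
length = 10 - length
u = -7
u = u - 158
length = 15

6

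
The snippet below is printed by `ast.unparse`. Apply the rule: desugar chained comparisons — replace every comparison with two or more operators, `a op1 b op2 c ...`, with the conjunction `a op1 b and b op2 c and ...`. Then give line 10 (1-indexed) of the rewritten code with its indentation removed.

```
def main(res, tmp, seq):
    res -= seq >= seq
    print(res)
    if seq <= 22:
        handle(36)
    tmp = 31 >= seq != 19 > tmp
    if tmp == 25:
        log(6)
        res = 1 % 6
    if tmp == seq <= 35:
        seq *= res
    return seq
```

if tmp == seq and seq <= 35:

Transformed code:
def main(res, tmp, seq):
    res -= seq >= seq
    print(res)
    if seq <= 22:
        handle(36)
    tmp = 31 >= seq and seq != 19 and (19 > tmp)
    if tmp == 25:
        log(6)
        res = 1 % 6
    if tmp == seq and seq <= 35:
        seq *= res
    return seq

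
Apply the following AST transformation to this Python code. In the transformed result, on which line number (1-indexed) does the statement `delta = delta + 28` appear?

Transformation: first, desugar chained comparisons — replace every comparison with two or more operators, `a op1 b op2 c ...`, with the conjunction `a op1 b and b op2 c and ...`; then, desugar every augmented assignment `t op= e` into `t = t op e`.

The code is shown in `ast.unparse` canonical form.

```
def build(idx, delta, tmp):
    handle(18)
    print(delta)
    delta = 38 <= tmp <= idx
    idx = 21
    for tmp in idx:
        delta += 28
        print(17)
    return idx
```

Transformed code:
def build(idx, delta, tmp):
    handle(18)
    print(delta)
    delta = 38 <= tmp and tmp <= idx
    idx = 21
    for tmp in idx:
        delta = delta + 28
        print(17)
    return idx

7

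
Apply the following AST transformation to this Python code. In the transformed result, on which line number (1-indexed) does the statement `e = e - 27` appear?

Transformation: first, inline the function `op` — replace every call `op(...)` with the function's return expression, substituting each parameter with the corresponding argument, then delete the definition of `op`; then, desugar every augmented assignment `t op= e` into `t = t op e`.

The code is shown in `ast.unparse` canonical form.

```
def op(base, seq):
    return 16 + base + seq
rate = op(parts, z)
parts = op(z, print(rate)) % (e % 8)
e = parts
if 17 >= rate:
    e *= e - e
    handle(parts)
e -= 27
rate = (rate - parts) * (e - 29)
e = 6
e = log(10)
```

Transformed code:
rate = 16 + parts + z
parts = (16 + z + print(rate)) % (e % 8)
e = parts
if 17 >= rate:
    e = e * (e - e)
    handle(parts)
e = e - 27
rate = (rate - parts) * (e - 29)
e = 6
e = log(10)

7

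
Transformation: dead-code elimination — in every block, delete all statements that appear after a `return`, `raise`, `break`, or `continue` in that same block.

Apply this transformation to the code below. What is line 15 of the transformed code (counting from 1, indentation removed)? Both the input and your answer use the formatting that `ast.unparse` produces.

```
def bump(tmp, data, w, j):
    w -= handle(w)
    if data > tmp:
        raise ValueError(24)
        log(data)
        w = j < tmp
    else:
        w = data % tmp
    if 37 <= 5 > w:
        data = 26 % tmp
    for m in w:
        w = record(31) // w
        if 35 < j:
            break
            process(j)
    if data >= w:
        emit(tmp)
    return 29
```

Transformed code:
def bump(tmp, data, w, j):
    w -= handle(w)
    if data > tmp:
        raise ValueError(24)
    else:
        w = data % tmp
    if 37 <= 5 > w:
        data = 26 % tmp
    for m in w:
        w = record(31) // w
        if 35 < j:
            break
    if data >= w:
        emit(tmp)
    return 29

return 29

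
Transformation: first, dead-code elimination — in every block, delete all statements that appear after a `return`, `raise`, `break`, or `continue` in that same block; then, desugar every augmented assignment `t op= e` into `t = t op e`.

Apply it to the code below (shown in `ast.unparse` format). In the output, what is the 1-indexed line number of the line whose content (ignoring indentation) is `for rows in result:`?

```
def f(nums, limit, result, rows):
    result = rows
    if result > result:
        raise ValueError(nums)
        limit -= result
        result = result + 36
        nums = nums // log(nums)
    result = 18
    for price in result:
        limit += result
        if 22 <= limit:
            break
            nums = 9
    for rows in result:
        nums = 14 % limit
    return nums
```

Transformed code:
def f(nums, limit, result, rows):
    result = rows
    if result > result:
        raise ValueError(nums)
    result = 18
    for price in result:
        limit = limit + result
        if 22 <= limit:
            break
    for rows in result:
        nums = 14 % limit
    return nums

10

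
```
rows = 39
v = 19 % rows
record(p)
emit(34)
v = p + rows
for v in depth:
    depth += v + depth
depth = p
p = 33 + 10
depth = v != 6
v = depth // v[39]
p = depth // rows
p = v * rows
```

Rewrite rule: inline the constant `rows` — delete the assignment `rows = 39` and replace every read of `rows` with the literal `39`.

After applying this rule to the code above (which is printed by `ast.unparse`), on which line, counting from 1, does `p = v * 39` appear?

12

Transformed code:
v = 19 % 39
record(p)
emit(34)
v = p + 39
for v in depth:
    depth += v + depth
depth = p
p = 33 + 10
depth = v != 6
v = depth // v[39]
p = depth // 39
p = v * 39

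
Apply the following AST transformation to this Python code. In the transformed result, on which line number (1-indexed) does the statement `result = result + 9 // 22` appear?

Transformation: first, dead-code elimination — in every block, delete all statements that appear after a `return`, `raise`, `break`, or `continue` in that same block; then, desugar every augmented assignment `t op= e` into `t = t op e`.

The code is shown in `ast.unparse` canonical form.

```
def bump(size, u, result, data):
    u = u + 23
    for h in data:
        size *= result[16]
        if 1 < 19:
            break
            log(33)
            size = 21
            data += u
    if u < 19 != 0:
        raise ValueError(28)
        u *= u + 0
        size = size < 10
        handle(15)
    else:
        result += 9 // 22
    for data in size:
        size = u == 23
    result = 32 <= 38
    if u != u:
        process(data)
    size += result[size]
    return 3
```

10

Transformed code:
def bump(size, u, result, data):
    u = u + 23
    for h in data:
        size = size * result[16]
        if 1 < 19:
            break
    if u < 19 != 0:
        raise ValueError(28)
    else:
        result = result + 9 // 22
    for data in size:
        size = u == 23
    result = 32 <= 38
    if u != u:
        process(data)
    size = size + result[size]
    return 3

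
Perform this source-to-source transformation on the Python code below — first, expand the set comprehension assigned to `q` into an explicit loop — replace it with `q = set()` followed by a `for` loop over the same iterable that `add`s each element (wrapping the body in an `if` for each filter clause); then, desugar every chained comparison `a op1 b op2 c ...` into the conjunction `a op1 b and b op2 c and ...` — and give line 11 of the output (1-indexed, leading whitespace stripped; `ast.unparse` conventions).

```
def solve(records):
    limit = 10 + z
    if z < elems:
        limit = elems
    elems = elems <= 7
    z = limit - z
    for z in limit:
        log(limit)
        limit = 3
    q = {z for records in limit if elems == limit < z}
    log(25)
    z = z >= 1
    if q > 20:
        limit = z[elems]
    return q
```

for records in limit:

Transformed code:
def solve(records):
    limit = 10 + z
    if z < elems:
        limit = elems
    elems = elems <= 7
    z = limit - z
    for z in limit:
        log(limit)
        limit = 3
    q = set()
    for records in limit:
        if elems == limit and limit < z:
            q.add(z)
    log(25)
    z = z >= 1
    if q > 20:
        limit = z[elems]
    return q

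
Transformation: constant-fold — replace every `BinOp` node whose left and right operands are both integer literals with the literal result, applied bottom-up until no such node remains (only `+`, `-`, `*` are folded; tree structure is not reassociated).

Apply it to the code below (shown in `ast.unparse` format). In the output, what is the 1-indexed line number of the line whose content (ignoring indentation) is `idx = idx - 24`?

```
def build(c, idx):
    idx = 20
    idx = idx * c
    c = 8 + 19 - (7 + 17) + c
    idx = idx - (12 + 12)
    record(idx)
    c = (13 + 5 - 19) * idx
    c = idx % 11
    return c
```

5

Transformed code:
def build(c, idx):
    idx = 20
    idx = idx * c
    c = 3 + c
    idx = idx - 24
    record(idx)
    c = -1 * idx
    c = idx % 11
    return c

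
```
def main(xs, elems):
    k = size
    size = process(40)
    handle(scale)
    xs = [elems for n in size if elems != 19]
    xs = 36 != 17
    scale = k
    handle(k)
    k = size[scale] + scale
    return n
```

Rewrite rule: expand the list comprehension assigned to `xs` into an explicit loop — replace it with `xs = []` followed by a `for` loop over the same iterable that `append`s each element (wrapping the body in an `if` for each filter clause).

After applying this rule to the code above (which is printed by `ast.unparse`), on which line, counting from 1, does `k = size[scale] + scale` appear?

12

Transformed code:
def main(xs, elems):
    k = size
    size = process(40)
    handle(scale)
    xs = []
    for n in size:
        if elems != 19:
            xs.append(elems)
    xs = 36 != 17
    scale = k
    handle(k)
    k = size[scale] + scale
    return n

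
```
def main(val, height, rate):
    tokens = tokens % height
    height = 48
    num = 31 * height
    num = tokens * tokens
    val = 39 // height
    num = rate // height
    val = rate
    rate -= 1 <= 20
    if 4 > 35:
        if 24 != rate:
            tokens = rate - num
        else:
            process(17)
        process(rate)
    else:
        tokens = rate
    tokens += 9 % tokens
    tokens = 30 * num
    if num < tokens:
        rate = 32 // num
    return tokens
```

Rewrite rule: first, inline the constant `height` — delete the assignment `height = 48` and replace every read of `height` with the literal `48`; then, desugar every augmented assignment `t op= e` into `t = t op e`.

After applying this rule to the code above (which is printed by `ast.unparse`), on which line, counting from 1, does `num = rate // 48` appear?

Transformed code:
def main(val, height, rate):
    tokens = tokens % 48
    num = 31 * 48
    num = tokens * tokens
    val = 39 // 48
    num = rate // 48
    val = rate
    rate = rate - (1 <= 20)
    if 4 > 35:
        if 24 != rate:
            tokens = rate - num
        else:
            process(17)
        process(rate)
    else:
        tokens = rate
    tokens = tokens + 9 % tokens
    tokens = 30 * num
    if num < tokens:
        rate = 32 // num
    return tokens

6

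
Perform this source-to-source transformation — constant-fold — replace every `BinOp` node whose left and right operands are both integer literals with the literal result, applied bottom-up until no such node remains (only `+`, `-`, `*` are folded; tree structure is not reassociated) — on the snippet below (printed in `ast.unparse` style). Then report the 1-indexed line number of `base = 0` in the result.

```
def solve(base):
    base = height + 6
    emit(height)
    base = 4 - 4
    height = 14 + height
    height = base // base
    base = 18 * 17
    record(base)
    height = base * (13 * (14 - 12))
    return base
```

Transformed code:
def solve(base):
    base = height + 6
    emit(height)
    base = 0
    height = 14 + height
    height = base // base
    base = 306
    record(base)
    height = base * 26
    return base

4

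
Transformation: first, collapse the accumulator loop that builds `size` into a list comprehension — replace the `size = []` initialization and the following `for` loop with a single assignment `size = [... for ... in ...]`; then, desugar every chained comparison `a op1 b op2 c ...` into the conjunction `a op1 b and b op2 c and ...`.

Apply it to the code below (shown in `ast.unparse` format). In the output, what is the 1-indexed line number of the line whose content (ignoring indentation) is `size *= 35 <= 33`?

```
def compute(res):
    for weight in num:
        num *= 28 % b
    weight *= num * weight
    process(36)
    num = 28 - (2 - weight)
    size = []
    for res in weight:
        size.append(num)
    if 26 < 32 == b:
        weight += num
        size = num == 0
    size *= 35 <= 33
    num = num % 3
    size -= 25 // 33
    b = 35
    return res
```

11

Transformed code:
def compute(res):
    for weight in num:
        num *= 28 % b
    weight *= num * weight
    process(36)
    num = 28 - (2 - weight)
    size = [num for res in weight]
    if 26 < 32 and 32 == b:
        weight += num
        size = num == 0
    size *= 35 <= 33
    num = num % 3
    size -= 25 // 33
    b = 35
    return res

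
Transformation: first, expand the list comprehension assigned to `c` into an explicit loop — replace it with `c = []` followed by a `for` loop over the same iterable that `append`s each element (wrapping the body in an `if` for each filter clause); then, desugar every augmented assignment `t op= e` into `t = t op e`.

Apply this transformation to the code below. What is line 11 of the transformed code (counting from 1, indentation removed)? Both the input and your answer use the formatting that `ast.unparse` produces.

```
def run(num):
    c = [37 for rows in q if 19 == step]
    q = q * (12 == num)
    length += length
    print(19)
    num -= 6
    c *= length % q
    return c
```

return c

Transformed code:
def run(num):
    c = []
    for rows in q:
        if 19 == step:
            c.append(37)
    q = q * (12 == num)
    length = length + length
    print(19)
    num = num - 6
    c = c * (length % q)
    return c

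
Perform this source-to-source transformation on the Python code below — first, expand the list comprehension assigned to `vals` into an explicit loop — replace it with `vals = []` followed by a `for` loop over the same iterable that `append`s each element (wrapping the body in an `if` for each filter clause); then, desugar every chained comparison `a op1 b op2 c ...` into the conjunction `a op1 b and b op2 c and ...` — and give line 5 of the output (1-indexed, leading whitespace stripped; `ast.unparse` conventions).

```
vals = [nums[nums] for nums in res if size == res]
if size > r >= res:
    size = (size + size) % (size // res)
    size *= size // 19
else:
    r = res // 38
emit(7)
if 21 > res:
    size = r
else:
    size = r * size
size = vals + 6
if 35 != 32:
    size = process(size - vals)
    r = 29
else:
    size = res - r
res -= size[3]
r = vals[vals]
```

if size > r and r >= res:

Transformed code:
vals = []
for nums in res:
    if size == res:
        vals.append(nums[nums])
if size > r and r >= res:
    size = (size + size) % (size // res)
    size *= size // 19
else:
    r = res // 38
emit(7)
if 21 > res:
    size = r
else:
    size = r * size
size = vals + 6
if 35 != 32:
    size = process(size - vals)
    r = 29
else:
    size = res - r
res -= size[3]
r = vals[vals]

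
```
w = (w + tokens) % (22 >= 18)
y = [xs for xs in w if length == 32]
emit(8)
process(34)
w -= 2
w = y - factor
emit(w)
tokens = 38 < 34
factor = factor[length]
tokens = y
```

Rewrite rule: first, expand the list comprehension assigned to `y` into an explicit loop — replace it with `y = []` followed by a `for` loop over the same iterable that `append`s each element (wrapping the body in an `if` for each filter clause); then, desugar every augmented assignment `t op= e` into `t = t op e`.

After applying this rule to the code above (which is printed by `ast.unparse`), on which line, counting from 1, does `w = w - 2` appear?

Transformed code:
w = (w + tokens) % (22 >= 18)
y = []
for xs in w:
    if length == 32:
        y.append(xs)
emit(8)
process(34)
w = w - 2
w = y - factor
emit(w)
tokens = 38 < 34
factor = factor[length]
tokens = y

8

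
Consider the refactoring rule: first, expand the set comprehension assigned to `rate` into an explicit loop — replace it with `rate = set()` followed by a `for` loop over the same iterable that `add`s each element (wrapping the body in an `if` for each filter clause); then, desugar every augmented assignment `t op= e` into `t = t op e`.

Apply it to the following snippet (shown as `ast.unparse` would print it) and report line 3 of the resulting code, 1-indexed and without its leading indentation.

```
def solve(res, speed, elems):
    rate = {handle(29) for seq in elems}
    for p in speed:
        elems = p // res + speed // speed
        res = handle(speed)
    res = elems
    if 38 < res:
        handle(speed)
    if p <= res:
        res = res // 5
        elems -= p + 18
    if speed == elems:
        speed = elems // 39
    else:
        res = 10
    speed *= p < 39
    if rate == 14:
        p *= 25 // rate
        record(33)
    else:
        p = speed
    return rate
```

Transformed code:
def solve(res, speed, elems):
    rate = set()
    for seq in elems:
        rate.add(handle(29))
    for p in speed:
        elems = p // res + speed // speed
        res = handle(speed)
    res = elems
    if 38 < res:
        handle(speed)
    if p <= res:
        res = res // 5
        elems = elems - (p + 18)
    if speed == elems:
        speed = elems // 39
    else:
        res = 10
    speed = speed * (p < 39)
    if rate == 14:
        p = p * (25 // rate)
        record(33)
    else:
        p = speed
    return rate

for seq in elems:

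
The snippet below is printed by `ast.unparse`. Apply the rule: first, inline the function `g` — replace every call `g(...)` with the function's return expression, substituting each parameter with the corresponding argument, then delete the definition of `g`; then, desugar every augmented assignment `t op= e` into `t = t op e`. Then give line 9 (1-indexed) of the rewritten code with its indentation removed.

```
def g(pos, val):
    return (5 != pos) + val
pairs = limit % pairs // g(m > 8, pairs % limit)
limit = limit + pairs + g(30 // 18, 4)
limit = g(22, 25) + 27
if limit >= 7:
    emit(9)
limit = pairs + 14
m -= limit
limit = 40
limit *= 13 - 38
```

limit = limit * (13 - 38)

Transformed code:
pairs = limit % pairs // ((5 != (m > 8)) + pairs % limit)
limit = limit + pairs + ((5 != 30 // 18) + 4)
limit = (5 != 22) + 25 + 27
if limit >= 7:
    emit(9)
limit = pairs + 14
m = m - limit
limit = 40
limit = limit * (13 - 38)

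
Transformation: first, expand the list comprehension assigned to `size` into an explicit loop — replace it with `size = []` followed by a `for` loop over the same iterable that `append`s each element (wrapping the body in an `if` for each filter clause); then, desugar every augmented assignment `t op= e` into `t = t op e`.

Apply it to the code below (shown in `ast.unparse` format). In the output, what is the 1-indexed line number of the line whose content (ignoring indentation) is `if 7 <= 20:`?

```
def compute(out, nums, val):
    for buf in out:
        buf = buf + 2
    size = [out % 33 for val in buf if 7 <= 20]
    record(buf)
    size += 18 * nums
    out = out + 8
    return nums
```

6

Transformed code:
def compute(out, nums, val):
    for buf in out:
        buf = buf + 2
    size = []
    for val in buf:
        if 7 <= 20:
            size.append(out % 33)
    record(buf)
    size = size + 18 * nums
    out = out + 8
    return nums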